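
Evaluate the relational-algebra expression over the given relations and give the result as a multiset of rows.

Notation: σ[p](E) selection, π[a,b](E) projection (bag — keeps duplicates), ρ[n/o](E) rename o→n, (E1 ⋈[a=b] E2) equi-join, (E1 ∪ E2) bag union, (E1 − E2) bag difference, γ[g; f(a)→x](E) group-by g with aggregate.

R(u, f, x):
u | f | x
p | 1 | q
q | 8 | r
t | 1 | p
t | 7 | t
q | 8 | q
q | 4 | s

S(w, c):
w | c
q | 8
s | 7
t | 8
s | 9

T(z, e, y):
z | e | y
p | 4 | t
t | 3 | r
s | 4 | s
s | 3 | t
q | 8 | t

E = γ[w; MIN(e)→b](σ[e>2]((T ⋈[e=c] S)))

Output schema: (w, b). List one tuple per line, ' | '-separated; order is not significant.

Stepwise |·|:
  T → 5
  S → 4
  (T ⋈[e=c] S) → 2
  σ[e>2]((T ⋈[e=c] S)) → 2
  γ[w; MIN(e)→b](σ[e>2]((T ⋈[e=c] S))) → 2

== RESULT ==
w | b
q | 8
t | 8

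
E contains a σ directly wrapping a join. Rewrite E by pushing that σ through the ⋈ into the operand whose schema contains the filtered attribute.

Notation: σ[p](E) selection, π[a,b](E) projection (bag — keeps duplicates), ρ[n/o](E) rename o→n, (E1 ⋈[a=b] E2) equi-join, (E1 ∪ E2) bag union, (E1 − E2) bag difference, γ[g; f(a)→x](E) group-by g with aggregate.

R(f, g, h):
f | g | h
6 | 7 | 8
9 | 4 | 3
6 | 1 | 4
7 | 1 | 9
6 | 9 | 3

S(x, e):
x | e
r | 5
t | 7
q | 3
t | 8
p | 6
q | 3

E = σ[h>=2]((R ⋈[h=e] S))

σ filters on h, owned by the left side.
E' = (σ[h>=2](R) ⋈[h=e] S)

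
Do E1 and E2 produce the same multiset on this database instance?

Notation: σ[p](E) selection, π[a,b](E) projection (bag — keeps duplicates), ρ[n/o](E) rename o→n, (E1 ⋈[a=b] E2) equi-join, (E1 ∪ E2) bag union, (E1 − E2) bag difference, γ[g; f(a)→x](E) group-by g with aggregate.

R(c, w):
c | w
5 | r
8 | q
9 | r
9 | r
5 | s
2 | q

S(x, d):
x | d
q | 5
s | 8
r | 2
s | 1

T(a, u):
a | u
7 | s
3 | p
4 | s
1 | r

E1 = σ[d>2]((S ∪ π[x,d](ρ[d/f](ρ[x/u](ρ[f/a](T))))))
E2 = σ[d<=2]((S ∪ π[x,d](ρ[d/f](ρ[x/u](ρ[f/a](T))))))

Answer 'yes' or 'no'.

E1 subexpression sizes:
  S → 4
  T → 4
  ρ[f/a](T) → 4
  ρ[x/u](ρ[f/a](T)) → 4
  ρ[d/f](ρ[x/u](ρ[f/a](T))) → 4
  π[x,d](ρ[d/f](ρ[x/u](ρ[f/a](T)))) → 4
  (S ∪ π[x,d](ρ[d/f](ρ[x/u](ρ[f/a](T))))) → 8
  σ[d>2]((S ∪ π[x,d](ρ[d/f](ρ[x/u](ρ[f/a](T)))))) → 5
E2 subexpression sizes:
  S → 4
  T → 4
  ρ[f/a](T) → 4
  ρ[x/u](ρ[f/a](T)) → 4
  ρ[d/f](ρ[x/u](ρ[f/a](T))) → 4
  π[x,d](ρ[d/f](ρ[x/u](ρ[f/a](T)))) → 4
  (S ∪ π[x,d](ρ[d/f](ρ[x/u](ρ[f/a](T))))) → 8
  σ[d<=2]((S ∪ π[x,d](ρ[d/f](ρ[x/u](ρ[f/a](T)))))) → 3

E1 result:
x | d
p | 3
q | 5
s | 4
s | 7
s | 8
E2 result:
x | d
r | 1
r | 2
s | 1
Witness: ('r', 1) appears 0× in E1 but 1× in E2.

no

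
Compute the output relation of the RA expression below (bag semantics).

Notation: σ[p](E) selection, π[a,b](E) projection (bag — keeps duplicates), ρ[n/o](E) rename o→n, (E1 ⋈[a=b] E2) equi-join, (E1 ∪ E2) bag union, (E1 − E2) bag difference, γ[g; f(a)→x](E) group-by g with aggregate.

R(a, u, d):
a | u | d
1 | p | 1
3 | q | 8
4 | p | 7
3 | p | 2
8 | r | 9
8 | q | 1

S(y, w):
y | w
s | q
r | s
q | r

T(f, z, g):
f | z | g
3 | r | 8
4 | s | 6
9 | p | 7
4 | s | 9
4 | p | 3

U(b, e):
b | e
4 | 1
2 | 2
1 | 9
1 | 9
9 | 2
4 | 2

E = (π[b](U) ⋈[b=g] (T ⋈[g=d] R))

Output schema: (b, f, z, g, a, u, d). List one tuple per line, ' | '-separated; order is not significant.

Row counts bottom-up:
  U → 6
  π[b](U) → 6
  T → 5
  R → 6
  (T ⋈[g=d] R) → 3
  (π[b](U) ⋈[b=g] (T ⋈[g=d] R)) → 1

== RESULT ==
b | f | z | g | a | u | d
9 | 4 | s | 9 | 8 | r | 9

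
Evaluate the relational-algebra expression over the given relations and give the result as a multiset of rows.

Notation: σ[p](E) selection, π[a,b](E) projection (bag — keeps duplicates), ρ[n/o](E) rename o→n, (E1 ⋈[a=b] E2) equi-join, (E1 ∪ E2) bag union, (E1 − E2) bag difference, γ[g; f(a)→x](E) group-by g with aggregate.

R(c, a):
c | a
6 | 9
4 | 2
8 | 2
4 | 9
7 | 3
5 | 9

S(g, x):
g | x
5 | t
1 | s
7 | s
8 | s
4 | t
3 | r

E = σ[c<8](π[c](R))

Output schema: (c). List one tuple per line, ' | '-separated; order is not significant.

Row counts bottom-up:
  R → 6
  π[c](R) → 6
  σ[c<8](π[c](R)) → 5

== RESULT ==
c
4
4
5
6
7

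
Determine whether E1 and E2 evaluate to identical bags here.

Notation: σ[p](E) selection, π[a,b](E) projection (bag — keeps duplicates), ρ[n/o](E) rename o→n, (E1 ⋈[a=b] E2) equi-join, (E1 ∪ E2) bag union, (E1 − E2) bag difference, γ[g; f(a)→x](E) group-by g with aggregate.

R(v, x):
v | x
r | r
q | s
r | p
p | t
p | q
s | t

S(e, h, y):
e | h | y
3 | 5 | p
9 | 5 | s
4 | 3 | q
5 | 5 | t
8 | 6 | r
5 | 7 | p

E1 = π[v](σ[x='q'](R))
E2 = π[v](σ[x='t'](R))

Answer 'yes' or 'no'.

E1 per-node cardinality:
  R → 6
  σ[x='q'](R) → 1
  π[v](σ[x='q'](R)) → 1
E2 per-node cardinality:
  R → 6
  σ[x='t'](R) → 2
  π[v](σ[x='t'](R)) → 2

E1 result:
v
p
E2 result:
v
p
s
Witness: ('s',) appears 0× in E1 but 1× in E2.

no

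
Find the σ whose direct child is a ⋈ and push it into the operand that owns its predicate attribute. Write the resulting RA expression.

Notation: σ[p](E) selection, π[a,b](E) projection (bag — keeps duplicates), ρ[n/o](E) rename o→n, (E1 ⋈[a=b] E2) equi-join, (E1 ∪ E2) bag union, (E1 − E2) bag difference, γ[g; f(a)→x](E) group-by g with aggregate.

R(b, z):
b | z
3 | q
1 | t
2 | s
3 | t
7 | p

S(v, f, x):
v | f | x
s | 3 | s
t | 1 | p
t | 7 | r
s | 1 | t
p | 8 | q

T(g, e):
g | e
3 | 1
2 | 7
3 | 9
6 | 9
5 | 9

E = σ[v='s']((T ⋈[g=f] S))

σ filters on v, owned by the right side.
E' = (T ⋈[g=f] σ[v='s'](S))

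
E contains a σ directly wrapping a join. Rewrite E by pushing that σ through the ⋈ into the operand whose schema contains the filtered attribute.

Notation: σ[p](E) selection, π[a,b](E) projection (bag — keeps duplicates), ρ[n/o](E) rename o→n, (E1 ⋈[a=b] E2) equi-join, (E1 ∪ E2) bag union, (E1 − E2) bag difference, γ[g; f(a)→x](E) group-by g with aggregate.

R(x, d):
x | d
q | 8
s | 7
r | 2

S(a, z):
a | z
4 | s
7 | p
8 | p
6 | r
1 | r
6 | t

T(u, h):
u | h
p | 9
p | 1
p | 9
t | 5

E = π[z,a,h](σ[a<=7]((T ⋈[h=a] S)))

σ filters on a, owned by the right side.
E' = π[z,a,h]((T ⋈[h=a] σ[a<=7](S)))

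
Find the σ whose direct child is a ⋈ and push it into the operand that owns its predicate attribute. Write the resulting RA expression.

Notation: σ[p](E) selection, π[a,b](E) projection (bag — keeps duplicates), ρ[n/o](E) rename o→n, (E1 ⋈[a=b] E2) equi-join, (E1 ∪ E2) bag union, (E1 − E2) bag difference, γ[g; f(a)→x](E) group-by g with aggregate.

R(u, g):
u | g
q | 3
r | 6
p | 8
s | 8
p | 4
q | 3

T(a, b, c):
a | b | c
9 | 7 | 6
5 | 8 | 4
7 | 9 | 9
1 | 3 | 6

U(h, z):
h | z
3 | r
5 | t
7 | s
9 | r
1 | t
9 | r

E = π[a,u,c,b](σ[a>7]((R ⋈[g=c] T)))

σ filters on a, owned by the right side.
E' = π[a,u,c,b]((R ⋈[g=c] σ[a>7](T)))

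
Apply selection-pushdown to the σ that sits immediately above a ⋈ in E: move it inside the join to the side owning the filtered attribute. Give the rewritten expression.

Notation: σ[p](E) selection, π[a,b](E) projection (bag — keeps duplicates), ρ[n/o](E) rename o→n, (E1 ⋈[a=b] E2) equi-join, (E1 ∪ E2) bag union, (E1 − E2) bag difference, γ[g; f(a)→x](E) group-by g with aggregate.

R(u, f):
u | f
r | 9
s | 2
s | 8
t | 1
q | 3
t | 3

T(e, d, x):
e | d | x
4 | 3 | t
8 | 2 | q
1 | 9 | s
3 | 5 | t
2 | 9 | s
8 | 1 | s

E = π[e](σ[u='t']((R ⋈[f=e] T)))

σ filters on u, owned by the left side.
E' = π[e]((σ[u='t'](R) ⋈[f=e] T))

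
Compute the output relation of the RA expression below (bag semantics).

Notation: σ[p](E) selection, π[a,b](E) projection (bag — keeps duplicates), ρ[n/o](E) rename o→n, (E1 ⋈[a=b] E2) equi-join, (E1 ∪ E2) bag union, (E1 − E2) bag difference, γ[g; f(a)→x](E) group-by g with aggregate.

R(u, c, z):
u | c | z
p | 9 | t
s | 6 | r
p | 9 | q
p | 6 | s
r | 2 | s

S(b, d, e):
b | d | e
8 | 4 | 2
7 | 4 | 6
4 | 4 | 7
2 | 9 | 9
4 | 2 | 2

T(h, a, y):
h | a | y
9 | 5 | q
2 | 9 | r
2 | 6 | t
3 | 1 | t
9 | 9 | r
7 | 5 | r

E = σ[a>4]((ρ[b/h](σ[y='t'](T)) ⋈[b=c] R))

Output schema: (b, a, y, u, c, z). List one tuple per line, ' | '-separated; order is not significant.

Stepwise |·|:
  T → 6
  σ[y='t'](T) → 2
  ρ[b/h](σ[y='t'](T)) → 2
  R → 5
  (ρ[b/h](σ[y='t'](T)) ⋈[b=c] R) → 1
  σ[a>4]((ρ[b/h](σ[y='t'](T)) ⋈[b=c] R)) → 1

== RESULT ==
b | a | y | u | c | z
2 | 6 | t | r | 2 | s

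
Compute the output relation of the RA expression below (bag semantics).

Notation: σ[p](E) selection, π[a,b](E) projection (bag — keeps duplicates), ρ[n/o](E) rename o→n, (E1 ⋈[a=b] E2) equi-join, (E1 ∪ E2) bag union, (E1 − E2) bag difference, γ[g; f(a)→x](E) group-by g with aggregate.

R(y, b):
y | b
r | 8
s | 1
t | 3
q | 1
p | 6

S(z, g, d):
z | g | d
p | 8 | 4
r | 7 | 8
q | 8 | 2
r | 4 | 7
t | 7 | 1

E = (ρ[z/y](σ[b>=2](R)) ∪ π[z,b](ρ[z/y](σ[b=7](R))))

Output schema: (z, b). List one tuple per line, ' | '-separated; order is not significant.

Subexpression sizes:
  R → 5
  σ[b>=2](R) → 3
  ρ[z/y](σ[b>=2](R)) → 3
  R → 5
  σ[b=7](R) → 0
  ρ[z/y](σ[b=7](R)) → 0
  π[z,b](ρ[z/y](σ[b=7](R))) → 0
  (ρ[z/y](σ[b>=2](R)) ∪ π[z,b](ρ[z/y](σ[b=7](R)))) → 3

== RESULT ==
z | b
p | 6
r | 8
t | 3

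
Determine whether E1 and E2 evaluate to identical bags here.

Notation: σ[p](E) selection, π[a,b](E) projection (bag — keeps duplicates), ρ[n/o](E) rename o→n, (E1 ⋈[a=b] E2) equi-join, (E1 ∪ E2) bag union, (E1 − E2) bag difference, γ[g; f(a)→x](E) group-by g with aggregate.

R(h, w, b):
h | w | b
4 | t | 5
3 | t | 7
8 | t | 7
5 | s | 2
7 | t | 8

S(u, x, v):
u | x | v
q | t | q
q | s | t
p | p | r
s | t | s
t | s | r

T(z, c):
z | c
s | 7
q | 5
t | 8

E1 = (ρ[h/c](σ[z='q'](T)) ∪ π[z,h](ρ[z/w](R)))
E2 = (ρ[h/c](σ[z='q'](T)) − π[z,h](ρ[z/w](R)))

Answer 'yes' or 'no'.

E1 per-node cardinality:
  T → 3
  σ[z='q'](T) → 1
  ρ[h/c](σ[z='q'](T)) → 1
  R → 5
  ρ[z/w](R) → 5
  π[z,h](ρ[z/w](R)) → 5
  (ρ[h/c](σ[z='q'](T)) ∪ π[z,h](ρ[z/w](R))) → 6
E2 per-node cardinality:
  T → 3
  σ[z='q'](T) → 1
  ρ[h/c](σ[z='q'](T)) → 1
  R → 5
  ρ[z/w](R) → 5
  π[z,h](ρ[z/w](R)) → 5
  (ρ[h/c](σ[z='q'](T)) − π[z,h](ρ[z/w](R))) → 1

E1 result:
z | h
q | 5
s | 5
t | 3
t | 4
t | 7
t | 8
E2 result:
z | h
q | 5
Witness: ('t', 8) appears 1× in E1 but 0× in E2.

no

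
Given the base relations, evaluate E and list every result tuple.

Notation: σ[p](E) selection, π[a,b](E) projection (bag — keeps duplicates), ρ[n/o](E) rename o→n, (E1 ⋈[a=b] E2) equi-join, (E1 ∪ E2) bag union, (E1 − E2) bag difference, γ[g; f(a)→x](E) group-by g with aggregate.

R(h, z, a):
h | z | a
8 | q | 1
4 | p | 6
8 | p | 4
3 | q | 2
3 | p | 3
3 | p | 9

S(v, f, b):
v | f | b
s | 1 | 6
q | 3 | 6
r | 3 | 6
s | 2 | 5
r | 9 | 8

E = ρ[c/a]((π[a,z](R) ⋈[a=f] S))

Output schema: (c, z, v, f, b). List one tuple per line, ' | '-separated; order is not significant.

Row counts bottom-up:
  R → 6
  π[a,z](R) → 6
  S → 5
  (π[a,z](R) ⋈[a=f] S) → 5
  ρ[c/a]((π[a,z](R) ⋈[a=f] S)) → 5

== RESULT ==
c | z | v | f | b
1 | q | s | 1 | 6
2 | q | s | 2 | 5
3 | p | q | 3 | 6
3 | p | r | 3 | 6
9 | p | r | 9 | 8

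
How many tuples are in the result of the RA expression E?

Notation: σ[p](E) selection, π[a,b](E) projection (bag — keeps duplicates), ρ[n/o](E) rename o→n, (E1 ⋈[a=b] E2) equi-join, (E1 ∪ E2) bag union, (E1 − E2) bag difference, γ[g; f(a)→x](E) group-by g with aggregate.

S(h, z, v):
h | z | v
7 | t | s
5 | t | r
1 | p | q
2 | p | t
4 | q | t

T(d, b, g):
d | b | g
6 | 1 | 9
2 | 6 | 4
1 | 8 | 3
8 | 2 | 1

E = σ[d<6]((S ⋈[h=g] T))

Row counts bottom-up:
  S → 5
  T → 4
  (S ⋈[h=g] T) → 2
  σ[d<6]((S ⋈[h=g] T)) → 1

|E| = 1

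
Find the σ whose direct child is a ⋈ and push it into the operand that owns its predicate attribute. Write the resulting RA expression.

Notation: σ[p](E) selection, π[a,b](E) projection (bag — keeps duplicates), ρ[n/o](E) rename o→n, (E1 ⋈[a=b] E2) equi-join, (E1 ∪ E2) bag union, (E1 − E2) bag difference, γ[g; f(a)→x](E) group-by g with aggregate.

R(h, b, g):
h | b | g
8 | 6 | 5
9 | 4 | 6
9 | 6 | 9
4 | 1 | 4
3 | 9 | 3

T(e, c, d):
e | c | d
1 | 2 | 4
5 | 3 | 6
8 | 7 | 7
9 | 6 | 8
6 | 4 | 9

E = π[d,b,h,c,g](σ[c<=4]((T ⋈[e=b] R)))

σ filters on c, owned by the left side.
E' = π[d,b,h,c,g]((σ[c<=4](T) ⋈[e=b] R))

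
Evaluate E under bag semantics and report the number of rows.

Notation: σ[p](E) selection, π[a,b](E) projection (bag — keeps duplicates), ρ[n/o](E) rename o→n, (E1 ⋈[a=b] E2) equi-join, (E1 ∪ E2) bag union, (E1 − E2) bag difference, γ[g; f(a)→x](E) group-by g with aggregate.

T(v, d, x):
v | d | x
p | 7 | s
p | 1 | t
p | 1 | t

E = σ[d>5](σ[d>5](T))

Subexpression sizes:
  T → 3
  σ[d>5](T) → 1
  σ[d>5](σ[d>5](T)) → 1

|E| = 1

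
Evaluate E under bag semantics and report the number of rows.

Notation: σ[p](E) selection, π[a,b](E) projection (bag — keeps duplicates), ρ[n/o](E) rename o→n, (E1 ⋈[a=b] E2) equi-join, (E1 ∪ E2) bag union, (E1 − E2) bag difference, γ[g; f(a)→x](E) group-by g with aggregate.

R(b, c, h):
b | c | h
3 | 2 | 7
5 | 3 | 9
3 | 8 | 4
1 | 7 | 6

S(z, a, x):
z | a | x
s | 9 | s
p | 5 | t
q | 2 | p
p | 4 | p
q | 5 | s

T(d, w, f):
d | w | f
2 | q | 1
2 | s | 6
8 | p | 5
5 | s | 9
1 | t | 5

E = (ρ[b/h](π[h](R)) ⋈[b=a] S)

Stepwise |·|:
  R → 4
  π[h](R) → 4
  ρ[b/h](π[h](R)) → 4
  S → 5
  (ρ[b/h](π[h](R)) ⋈[b=a] S) → 2

|E| = 2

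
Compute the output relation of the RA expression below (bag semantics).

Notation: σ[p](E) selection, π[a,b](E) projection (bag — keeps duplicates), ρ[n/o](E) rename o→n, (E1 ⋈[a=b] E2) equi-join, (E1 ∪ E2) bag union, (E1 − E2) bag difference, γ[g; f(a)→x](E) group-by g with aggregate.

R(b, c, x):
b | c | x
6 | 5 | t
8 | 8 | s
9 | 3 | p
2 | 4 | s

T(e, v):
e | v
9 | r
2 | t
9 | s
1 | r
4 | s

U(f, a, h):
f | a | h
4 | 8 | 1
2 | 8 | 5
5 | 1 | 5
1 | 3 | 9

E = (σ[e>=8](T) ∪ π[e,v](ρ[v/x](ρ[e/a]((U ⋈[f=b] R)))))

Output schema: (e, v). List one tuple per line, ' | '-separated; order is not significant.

Stepwise |·|:
  T → 5
  σ[e>=8](T) → 2
  U → 4
  R → 4
  (U ⋈[f=b] R) → 1
  ρ[e/a]((U ⋈[f=b] R)) → 1
  ρ[v/x](ρ[e/a]((U ⋈[f=b] R))) → 1
  π[e,v](ρ[v/x](ρ[e/a]((U ⋈[f=b] R)))) → 1
  (σ[e>=8](T) ∪ π[e,v](ρ[v/x](ρ[e/a]((U ⋈[f=b] R))))) → 3

== RESULT ==
e | v
8 | s
9 | r
9 | s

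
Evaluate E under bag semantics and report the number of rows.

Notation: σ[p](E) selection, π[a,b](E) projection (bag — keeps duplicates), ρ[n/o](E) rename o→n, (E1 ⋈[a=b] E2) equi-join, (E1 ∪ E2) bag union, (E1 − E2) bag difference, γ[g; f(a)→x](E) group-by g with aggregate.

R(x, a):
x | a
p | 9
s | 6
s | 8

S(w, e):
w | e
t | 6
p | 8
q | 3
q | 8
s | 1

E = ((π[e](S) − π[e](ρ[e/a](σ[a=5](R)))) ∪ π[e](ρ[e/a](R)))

Stepwise |·|:
  S → 5
  π[e](S) → 5
  R → 3
  σ[a=5](R) → 0
  ρ[e/a](σ[a=5](R)) → 0
  π[e](ρ[e/a](σ[a=5](R))) → 0
  (π[e](S) − π[e](ρ[e/a](σ[a=5](R)))) → 5
  R → 3
  ρ[e/a](R) → 3
  π[e](ρ[e/a](R)) → 3
  ((π[e](S) − π[e](ρ[e/a](σ[a=5](R)))) ∪ π[e](ρ[e/a](R))) → 8

|E| = 8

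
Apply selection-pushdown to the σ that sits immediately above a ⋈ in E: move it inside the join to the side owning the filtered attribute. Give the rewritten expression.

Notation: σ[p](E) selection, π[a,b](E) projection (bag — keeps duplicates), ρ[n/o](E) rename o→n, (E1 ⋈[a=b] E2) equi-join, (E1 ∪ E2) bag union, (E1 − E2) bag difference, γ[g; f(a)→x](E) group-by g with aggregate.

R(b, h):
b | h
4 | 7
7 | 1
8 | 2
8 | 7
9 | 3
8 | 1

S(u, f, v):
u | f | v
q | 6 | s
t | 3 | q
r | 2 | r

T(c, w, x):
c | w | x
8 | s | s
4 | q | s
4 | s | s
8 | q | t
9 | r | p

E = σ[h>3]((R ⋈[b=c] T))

σ filters on h, owned by the left side.
E' = (σ[h>3](R) ⋈[b=c] T)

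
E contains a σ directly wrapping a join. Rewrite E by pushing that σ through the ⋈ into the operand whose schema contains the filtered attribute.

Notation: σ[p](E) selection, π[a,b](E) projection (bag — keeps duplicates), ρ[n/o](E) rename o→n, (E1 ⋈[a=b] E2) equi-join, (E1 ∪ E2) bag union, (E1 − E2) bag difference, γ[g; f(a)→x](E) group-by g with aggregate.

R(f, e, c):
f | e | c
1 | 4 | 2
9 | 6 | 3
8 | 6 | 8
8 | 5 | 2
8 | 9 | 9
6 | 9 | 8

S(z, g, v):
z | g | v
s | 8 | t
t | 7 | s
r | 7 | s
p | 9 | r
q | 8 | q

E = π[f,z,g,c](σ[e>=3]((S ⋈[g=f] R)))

σ filters on e, owned by the right side.
E' = π[f,z,g,c]((S ⋈[g=f] σ[e>=3](R)))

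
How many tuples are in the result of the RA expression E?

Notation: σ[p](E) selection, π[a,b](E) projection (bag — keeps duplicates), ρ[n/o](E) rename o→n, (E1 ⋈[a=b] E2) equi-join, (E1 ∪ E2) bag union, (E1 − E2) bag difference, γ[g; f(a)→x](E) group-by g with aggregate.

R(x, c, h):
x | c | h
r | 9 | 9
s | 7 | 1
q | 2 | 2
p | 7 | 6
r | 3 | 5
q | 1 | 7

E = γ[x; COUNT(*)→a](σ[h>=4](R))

Row counts bottom-up:
  R → 6
  σ[h>=4](R) → 4
  γ[x; COUNT(*)→a](σ[h>=4](R)) → 3

|E| = 3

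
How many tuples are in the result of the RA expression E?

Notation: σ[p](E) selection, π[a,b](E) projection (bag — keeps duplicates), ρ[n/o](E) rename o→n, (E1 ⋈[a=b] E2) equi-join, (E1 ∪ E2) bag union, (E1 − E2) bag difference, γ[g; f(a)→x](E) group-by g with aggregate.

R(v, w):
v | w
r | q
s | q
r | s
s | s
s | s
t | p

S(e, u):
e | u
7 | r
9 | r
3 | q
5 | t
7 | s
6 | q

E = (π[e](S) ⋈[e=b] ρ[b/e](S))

Stepwise |·|:
  S → 6
  π[e](S) → 6
  S → 6
  ρ[b/e](S) → 6
  (π[e](S) ⋈[e=b] ρ[b/e](S)) → 8

|E| = 8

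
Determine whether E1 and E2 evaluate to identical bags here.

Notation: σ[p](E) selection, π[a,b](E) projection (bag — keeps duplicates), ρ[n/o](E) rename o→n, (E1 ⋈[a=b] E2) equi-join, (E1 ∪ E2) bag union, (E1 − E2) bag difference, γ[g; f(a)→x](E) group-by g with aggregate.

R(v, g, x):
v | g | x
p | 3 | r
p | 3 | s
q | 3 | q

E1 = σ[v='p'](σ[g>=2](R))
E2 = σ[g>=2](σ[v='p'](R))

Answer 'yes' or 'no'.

E1 per-node cardinality:
  R → 3
  σ[g>=2](R) → 3
  σ[v='p'](σ[g>=2](R)) → 2
E2 per-node cardinality:
  R → 3
  σ[v='p'](R) → 2
  σ[g>=2](σ[v='p'](R)) → 2

E1 and E2 produce the same multiset:
v | g | x
p | 3 | r
p | 3 | s

yes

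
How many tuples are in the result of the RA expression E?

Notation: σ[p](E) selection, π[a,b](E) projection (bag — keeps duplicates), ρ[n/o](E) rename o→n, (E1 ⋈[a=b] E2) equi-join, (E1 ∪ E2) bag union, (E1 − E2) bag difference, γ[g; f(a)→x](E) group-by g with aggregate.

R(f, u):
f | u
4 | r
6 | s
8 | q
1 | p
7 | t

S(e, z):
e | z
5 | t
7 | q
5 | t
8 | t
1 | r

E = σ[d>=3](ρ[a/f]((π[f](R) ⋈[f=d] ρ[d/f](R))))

Subexpression sizes:
  R → 5
  π[f](R) → 5
  R → 5
  ρ[d/f](R) → 5
  (π[f](R) ⋈[f=d] ρ[d/f](R)) → 5
  ρ[a/f]((π[f](R) ⋈[f=d] ρ[d/f](R))) → 5
  σ[d>=3](ρ[a/f]((π[f](R) ⋈[f=d] ρ[d/f](R)))) → 4

|E| = 4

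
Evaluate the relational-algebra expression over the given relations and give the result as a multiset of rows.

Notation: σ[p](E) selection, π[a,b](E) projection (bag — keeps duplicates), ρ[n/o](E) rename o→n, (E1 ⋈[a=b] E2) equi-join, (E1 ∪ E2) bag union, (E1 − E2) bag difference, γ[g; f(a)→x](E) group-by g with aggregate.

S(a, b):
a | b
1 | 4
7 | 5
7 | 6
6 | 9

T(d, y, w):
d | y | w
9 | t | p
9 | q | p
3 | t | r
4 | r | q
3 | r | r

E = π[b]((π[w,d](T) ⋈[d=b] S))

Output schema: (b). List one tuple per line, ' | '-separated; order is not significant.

Subexpression sizes:
  T → 5
  π[w,d](T) → 5
  S → 4
  (π[w,d](T) ⋈[d=b] S) → 3
  π[b]((π[w,d](T) ⋈[d=b] S)) → 3

== RESULT ==
b
4
9
9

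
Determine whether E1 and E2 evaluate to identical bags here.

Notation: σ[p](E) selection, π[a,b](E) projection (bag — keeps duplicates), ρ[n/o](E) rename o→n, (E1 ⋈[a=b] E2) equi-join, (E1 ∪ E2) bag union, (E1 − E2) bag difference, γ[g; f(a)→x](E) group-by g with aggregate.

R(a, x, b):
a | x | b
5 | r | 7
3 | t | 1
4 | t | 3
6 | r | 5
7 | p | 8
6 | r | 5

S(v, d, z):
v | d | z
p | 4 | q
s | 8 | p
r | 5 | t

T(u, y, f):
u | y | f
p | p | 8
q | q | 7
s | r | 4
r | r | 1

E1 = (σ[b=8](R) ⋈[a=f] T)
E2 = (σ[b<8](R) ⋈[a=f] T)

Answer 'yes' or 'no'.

E1 per-node cardinality:
  R → 6
  σ[b=8](R) → 1
  T → 4
  (σ[b=8](R) ⋈[a=f] T) → 1
E2 per-node cardinality:
  R → 6
  σ[b<8](R) → 5
  T → 4
  (σ[b<8](R) ⋈[a=f] T) → 1

E1 result:
a | x | b | u | y | f
7 | p | 8 | q | q | 7
E2 result:
a | x | b | u | y | f
4 | t | 3 | s | r | 4
Witness: (4, 't', 3, 's', 'r', 4) appears 0× in E1 but 1× in E2.

no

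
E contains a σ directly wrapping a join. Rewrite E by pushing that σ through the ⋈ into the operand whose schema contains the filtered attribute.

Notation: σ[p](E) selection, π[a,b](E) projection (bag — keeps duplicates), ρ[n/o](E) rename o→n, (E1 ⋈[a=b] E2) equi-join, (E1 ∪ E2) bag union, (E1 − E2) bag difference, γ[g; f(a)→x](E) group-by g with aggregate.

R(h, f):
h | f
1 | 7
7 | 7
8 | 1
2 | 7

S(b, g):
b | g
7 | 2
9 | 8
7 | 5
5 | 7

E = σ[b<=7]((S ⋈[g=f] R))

σ filters on b, owned by the left side.
E' = (σ[b<=7](S) ⋈[g=f] R)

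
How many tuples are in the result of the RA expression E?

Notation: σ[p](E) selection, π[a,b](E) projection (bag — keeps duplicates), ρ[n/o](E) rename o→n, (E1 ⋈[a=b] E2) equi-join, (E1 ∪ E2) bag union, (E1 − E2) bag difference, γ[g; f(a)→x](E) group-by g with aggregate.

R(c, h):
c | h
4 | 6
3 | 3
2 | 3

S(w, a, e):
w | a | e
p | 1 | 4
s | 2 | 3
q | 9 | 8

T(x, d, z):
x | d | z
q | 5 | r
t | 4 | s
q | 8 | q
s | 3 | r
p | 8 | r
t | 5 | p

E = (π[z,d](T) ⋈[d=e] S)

Stepwise |·|:
  T → 6
  π[z,d](T) → 6
  S → 3
  (π[z,d](T) ⋈[d=e] S) → 4

|E| = 4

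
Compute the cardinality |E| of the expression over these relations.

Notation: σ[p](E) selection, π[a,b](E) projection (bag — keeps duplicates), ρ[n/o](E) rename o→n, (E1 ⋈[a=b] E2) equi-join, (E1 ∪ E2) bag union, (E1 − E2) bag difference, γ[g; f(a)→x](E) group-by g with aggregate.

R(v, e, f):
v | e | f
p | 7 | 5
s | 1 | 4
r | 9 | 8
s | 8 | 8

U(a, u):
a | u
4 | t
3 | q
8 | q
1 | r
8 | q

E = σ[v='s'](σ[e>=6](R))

Stepwise |·|:
  R → 4
  σ[e>=6](R) → 3
  σ[v='s'](σ[e>=6](R)) → 1

|E| = 1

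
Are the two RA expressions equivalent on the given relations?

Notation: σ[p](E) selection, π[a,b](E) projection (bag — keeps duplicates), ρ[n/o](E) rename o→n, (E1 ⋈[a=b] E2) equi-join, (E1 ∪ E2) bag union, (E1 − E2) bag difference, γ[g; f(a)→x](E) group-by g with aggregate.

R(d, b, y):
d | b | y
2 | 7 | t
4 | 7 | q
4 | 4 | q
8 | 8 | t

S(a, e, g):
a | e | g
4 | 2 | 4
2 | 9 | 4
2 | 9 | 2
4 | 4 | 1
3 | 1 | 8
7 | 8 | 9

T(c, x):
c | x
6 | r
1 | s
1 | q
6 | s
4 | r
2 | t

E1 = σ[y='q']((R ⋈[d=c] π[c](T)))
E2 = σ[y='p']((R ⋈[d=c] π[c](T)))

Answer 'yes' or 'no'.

E1 row counts bottom-up:
  R → 4
  T → 6
  π[c](T) → 6
  (R ⋈[d=c] π[c](T)) → 3
  σ[y='q']((R ⋈[d=c] π[c](T))) → 2
E2 row counts bottom-up:
  R → 4
  T → 6
  π[c](T) → 6
  (R ⋈[d=c] π[c](T)) → 3
  σ[y='p']((R ⋈[d=c] π[c](T))) → 0

E1 result:
d | b | y | c
4 | 4 | q | 4
4 | 7 | q | 4
E2 result:
d | b | y | c
(0 rows)
Witness: (4, 4, 'q', 4) appears 1× in E1 but 0× in E2.

no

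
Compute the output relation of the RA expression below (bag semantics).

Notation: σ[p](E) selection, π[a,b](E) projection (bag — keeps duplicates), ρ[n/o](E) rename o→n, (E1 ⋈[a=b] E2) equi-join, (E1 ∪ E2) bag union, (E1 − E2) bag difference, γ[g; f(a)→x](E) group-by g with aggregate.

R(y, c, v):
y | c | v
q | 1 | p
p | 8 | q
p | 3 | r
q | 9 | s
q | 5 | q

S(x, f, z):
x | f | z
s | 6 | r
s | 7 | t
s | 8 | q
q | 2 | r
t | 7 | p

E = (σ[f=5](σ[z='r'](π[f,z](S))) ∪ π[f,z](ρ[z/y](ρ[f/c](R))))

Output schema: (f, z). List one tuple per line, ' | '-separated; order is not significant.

Row counts bottom-up:
  S → 5
  π[f,z](S) → 5
  σ[z='r'](π[f,z](S)) → 2
  σ[f=5](σ[z='r'](π[f,z](S))) → 0
  R → 5
  ρ[f/c](R) → 5
  ρ[z/y](ρ[f/c](R)) → 5
  π[f,z](ρ[z/y](ρ[f/c](R))) → 5
  (σ[f=5](σ[z='r'](π[f,z](S))) ∪ π[f,z](ρ[z/y](ρ[f/c](R)))) → 5

== RESULT ==
f | z
1 | q
3 | p
5 | q
8 | p
9 | q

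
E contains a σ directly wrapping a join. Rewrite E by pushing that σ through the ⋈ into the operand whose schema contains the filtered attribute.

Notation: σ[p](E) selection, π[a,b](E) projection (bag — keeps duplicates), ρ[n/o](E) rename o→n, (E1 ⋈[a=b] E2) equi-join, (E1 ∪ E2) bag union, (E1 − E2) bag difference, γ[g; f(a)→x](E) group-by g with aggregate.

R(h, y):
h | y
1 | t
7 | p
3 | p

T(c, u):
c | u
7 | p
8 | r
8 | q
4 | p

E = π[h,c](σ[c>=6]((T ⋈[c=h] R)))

σ filters on c, owned by the left side.
E' = π[h,c]((σ[c>=6](T) ⋈[c=h] R))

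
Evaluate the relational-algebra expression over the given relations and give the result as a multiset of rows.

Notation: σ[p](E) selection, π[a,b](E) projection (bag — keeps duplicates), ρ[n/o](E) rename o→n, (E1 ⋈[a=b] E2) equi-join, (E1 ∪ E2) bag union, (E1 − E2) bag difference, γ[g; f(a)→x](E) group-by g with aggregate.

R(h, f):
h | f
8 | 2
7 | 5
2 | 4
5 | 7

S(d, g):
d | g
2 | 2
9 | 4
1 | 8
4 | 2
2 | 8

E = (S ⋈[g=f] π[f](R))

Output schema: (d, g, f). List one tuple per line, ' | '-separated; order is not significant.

Row counts bottom-up:
  S → 5
  R → 4
  π[f](R) → 4
  (S ⋈[g=f] π[f](R)) → 3

== RESULT ==
d | g | f
2 | 2 | 2
4 | 2 | 2
9 | 4 | 4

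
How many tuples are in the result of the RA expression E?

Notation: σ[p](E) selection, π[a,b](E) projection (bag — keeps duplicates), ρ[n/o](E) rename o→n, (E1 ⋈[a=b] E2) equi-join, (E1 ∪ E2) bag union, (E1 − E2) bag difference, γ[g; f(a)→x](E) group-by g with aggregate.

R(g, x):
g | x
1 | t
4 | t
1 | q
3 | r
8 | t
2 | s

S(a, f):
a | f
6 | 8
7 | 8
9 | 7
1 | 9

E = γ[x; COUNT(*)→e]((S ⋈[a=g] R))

Row counts bottom-up:
  S → 4
  R → 6
  (S ⋈[a=g] R) → 2
  γ[x; COUNT(*)→e]((S ⋈[a=g] R)) → 2

|E| = 2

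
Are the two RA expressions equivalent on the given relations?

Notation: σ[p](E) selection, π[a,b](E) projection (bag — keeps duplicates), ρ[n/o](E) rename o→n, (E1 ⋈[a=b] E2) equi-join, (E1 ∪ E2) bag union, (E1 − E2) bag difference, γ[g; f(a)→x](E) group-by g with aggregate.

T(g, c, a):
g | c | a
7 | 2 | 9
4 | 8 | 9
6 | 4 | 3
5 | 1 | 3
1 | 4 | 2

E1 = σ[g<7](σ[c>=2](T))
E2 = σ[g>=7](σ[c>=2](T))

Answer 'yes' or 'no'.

E1 row counts bottom-up:
  T → 5
  σ[c>=2](T) → 4
  σ[g<7](σ[c>=2](T)) → 3
E2 row counts bottom-up:
  T → 5
  σ[c>=2](T) → 4
  σ[g>=7](σ[c>=2](T)) → 1

E1 result:
g | c | a
1 | 4 | 2
4 | 8 | 9
6 | 4 | 3
E2 result:
g | c | a
7 | 2 | 9
Witness: (7, 2, 9) appears 0× in E1 but 1× in E2.

no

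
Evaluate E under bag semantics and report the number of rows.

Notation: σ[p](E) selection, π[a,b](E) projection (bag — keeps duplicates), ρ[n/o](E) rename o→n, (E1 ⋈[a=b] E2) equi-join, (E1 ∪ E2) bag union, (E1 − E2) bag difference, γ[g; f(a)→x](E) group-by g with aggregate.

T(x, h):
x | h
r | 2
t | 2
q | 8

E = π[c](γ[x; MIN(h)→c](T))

Per-node cardinality:
  T → 3
  γ[x; MIN(h)→c](T) → 3
  π[c](γ[x; MIN(h)→c](T)) → 3

|E| = 3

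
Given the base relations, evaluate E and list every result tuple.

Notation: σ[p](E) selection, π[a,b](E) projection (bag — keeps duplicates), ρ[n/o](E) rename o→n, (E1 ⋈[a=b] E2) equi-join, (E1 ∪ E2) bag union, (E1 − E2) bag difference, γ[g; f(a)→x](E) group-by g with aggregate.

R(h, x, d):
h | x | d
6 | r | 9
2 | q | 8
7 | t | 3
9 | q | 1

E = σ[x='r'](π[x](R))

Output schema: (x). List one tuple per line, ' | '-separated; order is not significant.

Row counts bottom-up:
  R → 4
  π[x](R) → 4
  σ[x='r'](π[x](R)) → 1

== RESULT ==
x
r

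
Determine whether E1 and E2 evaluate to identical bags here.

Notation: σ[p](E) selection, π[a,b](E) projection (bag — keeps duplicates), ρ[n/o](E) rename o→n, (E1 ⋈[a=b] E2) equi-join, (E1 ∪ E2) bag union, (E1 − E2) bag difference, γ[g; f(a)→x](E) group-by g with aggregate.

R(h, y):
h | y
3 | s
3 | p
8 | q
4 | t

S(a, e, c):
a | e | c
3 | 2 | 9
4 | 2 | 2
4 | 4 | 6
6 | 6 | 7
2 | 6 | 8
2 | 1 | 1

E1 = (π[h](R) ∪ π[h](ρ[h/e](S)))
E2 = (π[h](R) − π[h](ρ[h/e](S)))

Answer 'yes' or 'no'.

E1 row counts bottom-up:
  R → 4
  π[h](R) → 4
  S → 6
  ρ[h/e](S) → 6
  π[h](ρ[h/e](S)) → 6
  (π[h](R) ∪ π[h](ρ[h/e](S))) → 10
E2 row counts bottom-up:
  R → 4
  π[h](R) → 4
  S → 6
  ρ[h/e](S) → 6
  π[h](ρ[h/e](S)) → 6
  (π[h](R) − π[h](ρ[h/e](S))) → 3

E1 result:
h
1
2
2
3
3
4
4
6
6
8
E2 result:
h
3
3
8
Witness: (6,) appears 2× in E1 but 0× in E2.

no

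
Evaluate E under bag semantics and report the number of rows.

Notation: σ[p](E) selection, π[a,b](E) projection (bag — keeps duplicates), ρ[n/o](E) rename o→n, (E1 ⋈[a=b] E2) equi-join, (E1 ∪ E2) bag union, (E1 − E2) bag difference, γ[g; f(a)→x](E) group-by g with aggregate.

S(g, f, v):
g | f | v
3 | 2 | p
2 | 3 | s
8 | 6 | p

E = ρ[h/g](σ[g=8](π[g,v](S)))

Row counts bottom-up:
  S → 3
  π[g,v](S) → 3
  σ[g=8](π[g,v](S)) → 1
  ρ[h/g](σ[g=8](π[g,v](S))) → 1

|E| = 1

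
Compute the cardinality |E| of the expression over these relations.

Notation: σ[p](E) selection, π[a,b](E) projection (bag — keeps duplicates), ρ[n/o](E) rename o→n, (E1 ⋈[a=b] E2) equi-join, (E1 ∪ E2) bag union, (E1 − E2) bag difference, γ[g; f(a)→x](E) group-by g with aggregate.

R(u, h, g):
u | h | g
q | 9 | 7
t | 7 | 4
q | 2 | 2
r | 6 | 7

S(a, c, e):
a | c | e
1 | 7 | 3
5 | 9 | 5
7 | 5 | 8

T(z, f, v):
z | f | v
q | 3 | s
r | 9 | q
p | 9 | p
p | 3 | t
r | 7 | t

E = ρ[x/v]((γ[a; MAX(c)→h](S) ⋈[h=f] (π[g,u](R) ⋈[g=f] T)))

Per-node cardinality:
  S → 3
  γ[a; MAX(c)→h](S) → 3
  R → 4
  π[g,u](R) → 4
  T → 5
  (π[g,u](R) ⋈[g=f] T) → 2
  (γ[a; MAX(c)→h](S) ⋈[h=f] (π[g,u](R) ⋈[g=f] T)) → 2
  ρ[x/v]((γ[a; MAX(c)→h](S) ⋈[h=f] (π[g,u](R) ⋈[g=f] T))) → 2

|E| = 2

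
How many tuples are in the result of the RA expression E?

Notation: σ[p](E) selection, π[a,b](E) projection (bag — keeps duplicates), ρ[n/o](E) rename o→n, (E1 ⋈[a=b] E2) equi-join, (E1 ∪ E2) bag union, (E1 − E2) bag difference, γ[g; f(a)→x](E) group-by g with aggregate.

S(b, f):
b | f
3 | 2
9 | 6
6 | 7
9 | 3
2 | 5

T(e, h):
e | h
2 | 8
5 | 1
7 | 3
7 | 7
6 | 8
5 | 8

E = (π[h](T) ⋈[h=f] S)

Stepwise |·|:
  T → 6
  π[h](T) → 6
  S → 5
  (π[h](T) ⋈[h=f] S) → 2

|E| = 2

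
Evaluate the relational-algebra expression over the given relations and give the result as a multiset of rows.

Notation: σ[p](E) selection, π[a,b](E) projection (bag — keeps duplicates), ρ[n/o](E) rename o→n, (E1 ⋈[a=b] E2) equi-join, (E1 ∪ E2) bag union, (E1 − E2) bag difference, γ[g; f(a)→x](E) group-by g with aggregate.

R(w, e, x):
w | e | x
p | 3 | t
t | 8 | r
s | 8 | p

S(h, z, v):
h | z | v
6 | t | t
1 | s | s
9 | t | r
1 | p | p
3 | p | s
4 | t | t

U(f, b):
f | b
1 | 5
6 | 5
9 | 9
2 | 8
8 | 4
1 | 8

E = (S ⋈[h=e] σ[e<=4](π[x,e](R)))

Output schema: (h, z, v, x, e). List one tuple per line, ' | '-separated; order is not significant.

Row counts bottom-up:
  S → 6
  R → 3
  π[x,e](R) → 3
  σ[e<=4](π[x,e](R)) → 1
  (S ⋈[h=e] σ[e<=4](π[x,e](R))) → 1

== RESULT ==
h | z | v | x | e
3 | p | s | t | 3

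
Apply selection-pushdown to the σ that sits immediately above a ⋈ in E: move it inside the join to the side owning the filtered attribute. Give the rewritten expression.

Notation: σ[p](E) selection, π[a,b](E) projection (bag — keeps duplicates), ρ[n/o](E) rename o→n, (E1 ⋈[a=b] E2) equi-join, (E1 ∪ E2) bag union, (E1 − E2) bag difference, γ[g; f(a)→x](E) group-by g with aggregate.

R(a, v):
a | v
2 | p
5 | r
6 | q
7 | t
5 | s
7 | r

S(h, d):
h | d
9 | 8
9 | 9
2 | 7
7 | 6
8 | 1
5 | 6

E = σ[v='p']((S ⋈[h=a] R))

σ filters on v, owned by the right side.
E' = (S ⋈[h=a] σ[v='p'](R))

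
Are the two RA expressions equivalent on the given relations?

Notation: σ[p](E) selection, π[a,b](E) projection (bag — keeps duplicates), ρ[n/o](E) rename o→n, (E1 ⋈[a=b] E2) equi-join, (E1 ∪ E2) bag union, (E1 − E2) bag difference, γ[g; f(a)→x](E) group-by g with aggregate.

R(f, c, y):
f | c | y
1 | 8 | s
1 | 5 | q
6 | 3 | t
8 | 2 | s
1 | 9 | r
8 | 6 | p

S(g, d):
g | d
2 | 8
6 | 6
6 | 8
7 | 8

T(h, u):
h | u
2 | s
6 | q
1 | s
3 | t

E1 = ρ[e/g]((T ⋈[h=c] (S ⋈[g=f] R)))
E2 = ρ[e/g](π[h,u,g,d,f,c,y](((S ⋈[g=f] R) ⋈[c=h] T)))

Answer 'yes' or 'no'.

E1 row counts bottom-up:
  T → 4
  S → 4
  R → 6
  (S ⋈[g=f] R) → 2
  (T ⋈[h=c] (S ⋈[g=f] R)) → 2
  ρ[e/g]((T ⋈[h=c] (S ⋈[g=f] R))) → 2
E2 row counts bottom-up:
  S → 4
  R → 6
  (S ⋈[g=f] R) → 2
  T → 4
  ((S ⋈[g=f] R) ⋈[c=h] T) → 2
  π[h,u,g,d,f,c,y](((S ⋈[g=f] R) ⋈[c=h] T)) → 2
  ρ[e/g](π[h,u,g,d,f,c,y](((S ⋈[g=f] R) ⋈[c=h] T))) → 2

E1 and E2 produce the same multiset:
h | u | e | d | f | c | y
3 | t | 6 | 6 | 6 | 3 | t
3 | t | 6 | 8 | 6 | 3 | t

yes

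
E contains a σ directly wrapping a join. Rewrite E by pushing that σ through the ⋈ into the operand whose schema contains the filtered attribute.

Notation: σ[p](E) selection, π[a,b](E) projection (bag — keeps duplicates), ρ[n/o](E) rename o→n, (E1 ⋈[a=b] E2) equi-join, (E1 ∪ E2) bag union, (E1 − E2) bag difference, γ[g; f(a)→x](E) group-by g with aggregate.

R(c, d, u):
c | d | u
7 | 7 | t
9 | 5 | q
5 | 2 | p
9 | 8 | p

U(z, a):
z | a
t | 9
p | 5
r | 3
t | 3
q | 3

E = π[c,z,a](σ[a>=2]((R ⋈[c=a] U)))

σ filters on a, owned by the right side.
E' = π[c,z,a]((R ⋈[c=a] σ[a>=2](U)))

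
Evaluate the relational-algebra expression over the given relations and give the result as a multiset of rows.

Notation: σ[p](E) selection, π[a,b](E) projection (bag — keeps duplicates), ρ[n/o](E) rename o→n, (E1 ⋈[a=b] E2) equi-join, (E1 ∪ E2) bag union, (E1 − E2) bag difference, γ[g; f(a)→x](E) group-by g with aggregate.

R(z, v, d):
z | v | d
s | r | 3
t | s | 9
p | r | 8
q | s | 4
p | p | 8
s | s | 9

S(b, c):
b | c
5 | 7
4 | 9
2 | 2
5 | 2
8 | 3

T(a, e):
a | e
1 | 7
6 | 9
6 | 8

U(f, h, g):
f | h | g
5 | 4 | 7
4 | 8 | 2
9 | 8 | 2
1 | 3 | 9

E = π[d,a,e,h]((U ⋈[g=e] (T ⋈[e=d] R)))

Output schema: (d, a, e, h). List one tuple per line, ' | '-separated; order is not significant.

Row counts bottom-up:
  U → 4
  T → 3
  R → 6
  (T ⋈[e=d] R) → 4
  (U ⋈[g=e] (T ⋈[e=d] R)) → 2
  π[d,a,e,h]((U ⋈[g=e] (T ⋈[e=d] R))) → 2

== RESULT ==
d | a | e | h
9 | 6 | 9 | 3
9 | 6 | 9 | 3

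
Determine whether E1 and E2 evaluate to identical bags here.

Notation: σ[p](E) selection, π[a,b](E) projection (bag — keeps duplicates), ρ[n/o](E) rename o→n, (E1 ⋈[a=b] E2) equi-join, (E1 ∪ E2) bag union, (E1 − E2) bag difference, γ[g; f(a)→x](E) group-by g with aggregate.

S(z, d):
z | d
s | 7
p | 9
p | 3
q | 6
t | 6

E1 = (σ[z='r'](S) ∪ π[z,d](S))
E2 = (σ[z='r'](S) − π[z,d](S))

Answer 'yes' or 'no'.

E1 per-node cardinality:
  S → 5
  σ[z='r'](S) → 0
  S → 5
  π[z,d](S) → 5
  (σ[z='r'](S) ∪ π[z,d](S)) → 5
E2 per-node cardinality:
  S → 5
  σ[z='r'](S) → 0
  S → 5
  π[z,d](S) → 5
  (σ[z='r'](S) − π[z,d](S)) → 0

E1 result:
z | d
p | 3
p | 9
q | 6
s | 7
t | 6
E2 result:
z | d
(0 rows)
Witness: ('t', 6) appears 1× in E1 but 0× in E2.

no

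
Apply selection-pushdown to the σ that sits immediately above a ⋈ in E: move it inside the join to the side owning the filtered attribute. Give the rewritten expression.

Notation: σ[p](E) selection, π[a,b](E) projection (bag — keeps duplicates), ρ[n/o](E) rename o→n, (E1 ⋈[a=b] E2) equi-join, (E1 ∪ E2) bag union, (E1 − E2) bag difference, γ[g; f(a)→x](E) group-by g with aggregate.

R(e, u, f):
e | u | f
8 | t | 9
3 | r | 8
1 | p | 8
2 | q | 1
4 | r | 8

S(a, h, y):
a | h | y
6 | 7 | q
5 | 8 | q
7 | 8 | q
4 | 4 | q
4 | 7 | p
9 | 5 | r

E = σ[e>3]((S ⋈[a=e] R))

σ filters on e, owned by the right side.
E' = (S ⋈[a=e] σ[e>3](R))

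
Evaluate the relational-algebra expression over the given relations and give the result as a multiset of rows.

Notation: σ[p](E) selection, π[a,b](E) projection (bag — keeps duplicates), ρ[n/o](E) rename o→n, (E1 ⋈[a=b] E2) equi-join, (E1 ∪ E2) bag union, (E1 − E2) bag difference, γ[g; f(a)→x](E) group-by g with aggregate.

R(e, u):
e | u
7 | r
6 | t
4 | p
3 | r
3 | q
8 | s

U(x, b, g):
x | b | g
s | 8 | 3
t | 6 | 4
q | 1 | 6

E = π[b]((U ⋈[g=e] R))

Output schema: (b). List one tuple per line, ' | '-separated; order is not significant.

Per-node cardinality:
  U → 3
  R → 6
  (U ⋈[g=e] R) → 4
  π[b]((U ⋈[g=e] R)) → 4

== RESULT ==
b
1
6
8
8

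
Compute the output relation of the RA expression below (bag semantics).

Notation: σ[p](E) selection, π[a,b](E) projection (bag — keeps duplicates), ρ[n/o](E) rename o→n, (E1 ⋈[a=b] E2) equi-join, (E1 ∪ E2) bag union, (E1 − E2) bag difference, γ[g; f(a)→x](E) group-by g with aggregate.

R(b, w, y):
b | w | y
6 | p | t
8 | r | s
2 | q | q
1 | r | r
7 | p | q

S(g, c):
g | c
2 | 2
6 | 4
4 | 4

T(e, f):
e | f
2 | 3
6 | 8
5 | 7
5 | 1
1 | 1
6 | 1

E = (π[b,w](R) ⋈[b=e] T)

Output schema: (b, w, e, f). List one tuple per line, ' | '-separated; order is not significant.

Per-node cardinality:
  R → 5
  π[b,w](R) → 5
  T → 6
  (π[b,w](R) ⋈[b=e] T) → 4

== RESULT ==
b | w | e | f
1 | r | 1 | 1
2 | q | 2 | 3
6 | p | 6 | 1
6 | p | 6 | 8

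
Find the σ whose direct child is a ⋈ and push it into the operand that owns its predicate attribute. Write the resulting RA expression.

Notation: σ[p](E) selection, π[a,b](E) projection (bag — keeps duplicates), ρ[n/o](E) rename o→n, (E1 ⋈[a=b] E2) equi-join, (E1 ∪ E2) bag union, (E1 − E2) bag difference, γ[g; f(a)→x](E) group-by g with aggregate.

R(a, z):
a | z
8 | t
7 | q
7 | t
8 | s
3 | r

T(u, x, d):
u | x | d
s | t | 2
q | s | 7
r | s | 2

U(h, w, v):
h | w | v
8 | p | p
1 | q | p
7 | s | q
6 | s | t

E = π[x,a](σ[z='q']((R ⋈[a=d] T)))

σ filters on z, owned by the left side.
E' = π[x,a]((σ[z='q'](R) ⋈[a=d] T))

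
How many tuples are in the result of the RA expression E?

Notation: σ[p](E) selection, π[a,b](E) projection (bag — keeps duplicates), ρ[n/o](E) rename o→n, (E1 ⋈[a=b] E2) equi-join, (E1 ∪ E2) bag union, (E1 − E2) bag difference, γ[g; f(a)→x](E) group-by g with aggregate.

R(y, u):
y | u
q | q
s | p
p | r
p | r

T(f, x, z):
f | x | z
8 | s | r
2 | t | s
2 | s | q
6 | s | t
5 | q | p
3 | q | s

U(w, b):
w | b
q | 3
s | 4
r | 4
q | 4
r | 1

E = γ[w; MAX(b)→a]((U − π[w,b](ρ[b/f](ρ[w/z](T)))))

Row counts bottom-up:
  U → 5
  T → 6
  ρ[w/z](T) → 6
  ρ[b/f](ρ[w/z](T)) → 6
  π[w,b](ρ[b/f](ρ[w/z](T))) → 6
  (U − π[w,b](ρ[b/f](ρ[w/z](T)))) → 5
  γ[w; MAX(b)→a]((U − π[w,b](ρ[b/f](ρ[w/z](T))))) → 3

|E| = 3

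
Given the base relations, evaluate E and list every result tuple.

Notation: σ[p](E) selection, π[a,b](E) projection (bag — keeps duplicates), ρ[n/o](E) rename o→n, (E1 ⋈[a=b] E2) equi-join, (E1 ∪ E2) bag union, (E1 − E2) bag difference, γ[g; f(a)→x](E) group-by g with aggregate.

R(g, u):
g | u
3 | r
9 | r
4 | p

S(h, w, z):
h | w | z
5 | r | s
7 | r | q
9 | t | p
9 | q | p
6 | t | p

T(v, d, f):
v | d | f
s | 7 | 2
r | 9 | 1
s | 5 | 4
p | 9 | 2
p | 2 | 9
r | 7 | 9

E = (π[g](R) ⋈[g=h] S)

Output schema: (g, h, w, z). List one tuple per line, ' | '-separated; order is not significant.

Per-node cardinality:
  R → 3
  π[g](R) → 3
  S → 5
  (π[g](R) ⋈[g=h] S) → 2

== RESULT ==
g | h | w | z
9 | 9 | q | p
9 | 9 | t | p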